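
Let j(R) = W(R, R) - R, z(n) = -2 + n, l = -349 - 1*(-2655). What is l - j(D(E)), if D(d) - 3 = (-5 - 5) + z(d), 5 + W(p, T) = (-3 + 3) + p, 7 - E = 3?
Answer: 2311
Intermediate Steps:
E = 4 (E = 7 - 1*3 = 7 - 3 = 4)
W(p, T) = -5 + p (W(p, T) = -5 + ((-3 + 3) + p) = -5 + (0 + p) = -5 + p)
l = 2306 (l = -349 + 2655 = 2306)
D(d) = -9 + d (D(d) = 3 + ((-5 - 5) + (-2 + d)) = 3 + (-10 + (-2 + d)) = 3 + (-12 + d) = -9 + d)
j(R) = -5 (j(R) = (-5 + R) - R = -5)
l - j(D(E)) = 2306 - 1*(-5) = 2306 + 5 = 2311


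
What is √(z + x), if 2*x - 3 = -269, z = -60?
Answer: I*√193 ≈ 13.892*I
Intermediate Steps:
x = -133 (x = 3/2 + (½)*(-269) = 3/2 - 269/2 = -133)
√(z + x) = √(-60 - 133) = √(-193) = I*√193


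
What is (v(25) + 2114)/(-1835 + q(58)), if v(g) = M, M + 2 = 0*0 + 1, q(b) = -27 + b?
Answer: -2113/1804 ≈ -1.1713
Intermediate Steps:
M = -1 (M = -2 + (0*0 + 1) = -2 + (0 + 1) = -2 + 1 = -1)
v(g) = -1
(v(25) + 2114)/(-1835 + q(58)) = (-1 + 2114)/(-1835 + (-27 + 58)) = 2113/(-1835 + 31) = 2113/(-1804) = 2113*(-1/1804) = -2113/1804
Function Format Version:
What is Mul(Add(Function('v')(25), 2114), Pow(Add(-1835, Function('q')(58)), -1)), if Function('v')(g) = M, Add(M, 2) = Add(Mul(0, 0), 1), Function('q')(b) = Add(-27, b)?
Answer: Rational(-2113, 1804) ≈ -1.1713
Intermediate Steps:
M = -1 (M = Add(-2, Add(Mul(0, 0), 1)) = Add(-2, Add(0, 1)) = Add(-2, 1) = -1)
Function('v')(g) = -1
Mul(Add(Function('v')(25), 2114), Pow(Add(-1835, Function('q')(58)), -1)) = Mul(Add(-1, 2114), Pow(Add(-1835, Add(-27, 58)), -1)) = Mul(2113, Pow(Add(-1835, 31), -1)) = Mul(2113, Pow(-1804, -1)) = Mul(2113, Rational(-1, 1804)) = Rational(-2113, 1804)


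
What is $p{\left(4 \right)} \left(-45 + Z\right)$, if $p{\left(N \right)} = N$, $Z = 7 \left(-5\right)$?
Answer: $-320$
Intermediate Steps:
$Z = -35$
$p{\left(4 \right)} \left(-45 + Z\right) = 4 \left(-45 - 35\right) = 4 \left(-80\right) = -320$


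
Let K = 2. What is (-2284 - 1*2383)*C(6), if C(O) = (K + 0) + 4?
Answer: -28002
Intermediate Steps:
C(O) = 6 (C(O) = (2 + 0) + 4 = 2 + 4 = 6)
(-2284 - 1*2383)*C(6) = (-2284 - 1*2383)*6 = (-2284 - 2383)*6 = -4667*6 = -28002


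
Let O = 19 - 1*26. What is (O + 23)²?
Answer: 256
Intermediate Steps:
O = -7 (O = 19 - 26 = -7)
(O + 23)² = (-7 + 23)² = 16² = 256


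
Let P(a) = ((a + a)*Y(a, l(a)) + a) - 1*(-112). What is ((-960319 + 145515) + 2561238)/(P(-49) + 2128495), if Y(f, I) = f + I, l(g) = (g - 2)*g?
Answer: 873217/944229 ≈ 0.92479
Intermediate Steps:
l(g) = g*(-2 + g) (l(g) = (-2 + g)*g = g*(-2 + g))
Y(f, I) = I + f
P(a) = 112 + a + 2*a*(a + a*(-2 + a)) (P(a) = ((a + a)*(a*(-2 + a) + a) + a) - 1*(-112) = ((2*a)*(a + a*(-2 + a)) + a) + 112 = (2*a*(a + a*(-2 + a)) + a) + 112 = (a + 2*a*(a + a*(-2 + a))) + 112 = 112 + a + 2*a*(a + a*(-2 + a)))
((-960319 + 145515) + 2561238)/(P(-49) + 2128495) = ((-960319 + 145515) + 2561238)/((112 - 49 + 2*(-49)²*(-1 - 49)) + 2128495) = (-814804 + 2561238)/((112 - 49 + 2*2401*(-50)) + 2128495) = 1746434/((112 - 49 - 240100) + 2128495) = 1746434/(-240037 + 2128495) = 1746434/1888458 = 1746434*(1/1888458) = 873217/944229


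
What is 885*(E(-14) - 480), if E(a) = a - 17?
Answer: -452235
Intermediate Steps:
E(a) = -17 + a
885*(E(-14) - 480) = 885*((-17 - 14) - 480) = 885*(-31 - 480) = 885*(-511) = -452235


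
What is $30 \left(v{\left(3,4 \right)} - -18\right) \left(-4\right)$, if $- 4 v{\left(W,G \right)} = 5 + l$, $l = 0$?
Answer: $-2010$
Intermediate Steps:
$v{\left(W,G \right)} = - \frac{5}{4}$ ($v{\left(W,G \right)} = - \frac{5 + 0}{4} = \left(- \frac{1}{4}\right) 5 = - \frac{5}{4}$)
$30 \left(v{\left(3,4 \right)} - -18\right) \left(-4\right) = 30 \left(- \frac{5}{4} - -18\right) \left(-4\right) = 30 \left(- \frac{5}{4} + 18\right) \left(-4\right) = 30 \cdot \frac{67}{4} \left(-4\right) = \frac{1005}{2} \left(-4\right) = -2010$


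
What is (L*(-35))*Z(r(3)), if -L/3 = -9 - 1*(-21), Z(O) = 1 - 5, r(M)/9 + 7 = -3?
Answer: -5040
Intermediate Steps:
r(M) = -90 (r(M) = -63 + 9*(-3) = -63 - 27 = -90)
Z(O) = -4
L = -36 (L = -3*(-9 - 1*(-21)) = -3*(-9 + 21) = -3*12 = -36)
(L*(-35))*Z(r(3)) = -36*(-35)*(-4) = 1260*(-4) = -5040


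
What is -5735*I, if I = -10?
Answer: 57350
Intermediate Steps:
-5735*I = -5735*(-10) = -1147*(-50) = 57350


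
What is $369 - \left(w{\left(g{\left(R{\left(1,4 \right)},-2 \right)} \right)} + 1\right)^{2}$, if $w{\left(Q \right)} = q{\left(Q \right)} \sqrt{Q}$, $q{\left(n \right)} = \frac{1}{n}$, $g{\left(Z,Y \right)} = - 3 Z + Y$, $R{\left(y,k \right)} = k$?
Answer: $\frac{5153}{14} + \frac{i \sqrt{14}}{7} \approx 368.07 + 0.53452 i$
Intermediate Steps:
$g{\left(Z,Y \right)} = Y - 3 Z$
$w{\left(Q \right)} = \frac{1}{\sqrt{Q}}$ ($w{\left(Q \right)} = \frac{\sqrt{Q}}{Q} = \frac{1}{\sqrt{Q}}$)
$369 - \left(w{\left(g{\left(R{\left(1,4 \right)},-2 \right)} \right)} + 1\right)^{2} = 369 - \left(\frac{1}{\sqrt{-2 - 12}} + 1\right)^{2} = 369 - \left(\frac{1}{\sqrt{-14}} + 1\right)^{2} = 369 - \left(- \frac{i \sqrt{14}}{14} + 1\right)^{2} = 369 - \left(1 - \frac{i \sqrt{14}}{14}\right)^{2}$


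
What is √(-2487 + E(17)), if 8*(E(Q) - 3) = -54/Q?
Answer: 3*I*√319107/34 ≈ 49.844*I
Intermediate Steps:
E(Q) = 3 - 27/(4*Q) (E(Q) = 3 + (-54/Q)/8 = 3 - 27/(4*Q))
√(-2487 + E(17)) = √(-2487 + (3 - 27/4/17)) = √(-2487 + (3 - 27/4*1/17)) = √(-2487 + (3 - 27/68)) = √(-2487 + 177/68) = √(-168939/68) = 3*I*√319107/34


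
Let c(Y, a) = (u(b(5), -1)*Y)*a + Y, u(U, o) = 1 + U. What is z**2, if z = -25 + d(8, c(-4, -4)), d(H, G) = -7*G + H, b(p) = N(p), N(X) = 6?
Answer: 597529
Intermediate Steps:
b(p) = 6
c(Y, a) = Y + 7*Y*a (c(Y, a) = ((1 + 6)*Y)*a + Y = (7*Y)*a + Y = 7*Y*a + Y = Y + 7*Y*a)
d(H, G) = H - 7*G
z = -773 (z = -25 + (8 - (-28)*(1 + 7*(-4))) = -25 + (8 - (-28)*(1 - 28)) = -25 + (8 - (-28)*(-27)) = -25 + (8 - 7*108) = -25 + (8 - 756) = -25 - 748 = -773)
z**2 = (-773)**2 = 597529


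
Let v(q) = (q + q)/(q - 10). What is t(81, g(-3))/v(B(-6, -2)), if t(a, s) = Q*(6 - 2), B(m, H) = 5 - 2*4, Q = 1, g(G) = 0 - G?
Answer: 26/3 ≈ 8.6667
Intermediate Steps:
g(G) = -G
B(m, H) = -3 (B(m, H) = 5 - 8 = -3)
v(q) = 2*q/(-10 + q) (v(q) = (2*q)/(-10 + q) = 2*q/(-10 + q))
t(a, s) = 4 (t(a, s) = 1*(6 - 2) = 1*4 = 4)
t(81, g(-3))/v(B(-6, -2)) = 4/((2*(-3)/(-10 - 3))) = 4/((2*(-3)/(-13))) = 4/((2*(-3)*(-1/13))) = 4/(6/13) = 4*(13/6) = 26/3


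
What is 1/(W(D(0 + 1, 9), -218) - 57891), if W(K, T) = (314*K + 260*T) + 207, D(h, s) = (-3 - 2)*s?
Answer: -1/128494 ≈ -7.7825e-6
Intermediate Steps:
D(h, s) = -5*s
W(K, T) = 207 + 260*T + 314*K (W(K, T) = (260*T + 314*K) + 207 = 207 + 260*T + 314*K)
1/(W(D(0 + 1, 9), -218) - 57891) = 1/((207 + 260*(-218) + 314*(-5*9)) - 57891) = 1/((207 - 56680 + 314*(-45)) - 57891) = 1/((207 - 56680 - 14130) - 57891) = 1/(-70603 - 57891) = 1/(-128494) = -1/128494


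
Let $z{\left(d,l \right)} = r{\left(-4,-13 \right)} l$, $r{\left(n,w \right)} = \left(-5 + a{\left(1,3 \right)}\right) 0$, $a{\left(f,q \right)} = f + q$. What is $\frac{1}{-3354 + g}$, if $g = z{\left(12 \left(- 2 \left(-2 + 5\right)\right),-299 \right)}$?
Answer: $- \frac{1}{3354} \approx -0.00029815$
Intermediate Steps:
$r{\left(n,w \right)} = 0$ ($r{\left(n,w \right)} = \left(-5 + \left(1 + 3\right)\right) 0 = \left(-5 + 4\right) 0 = \left(-1\right) 0 = 0$)
$z{\left(d,l \right)} = 0$ ($z{\left(d,l \right)} = 0 l = 0$)
$g = 0$
$\frac{1}{-3354 + g} = \frac{1}{-3354 + 0} = \frac{1}{-3354} = - \frac{1}{3354}$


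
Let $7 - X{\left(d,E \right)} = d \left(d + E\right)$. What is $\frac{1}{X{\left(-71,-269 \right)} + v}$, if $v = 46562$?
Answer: $\frac{1}{22429} \approx 4.4585 \cdot 10^{-5}$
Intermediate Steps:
$X{\left(d,E \right)} = 7 - d \left(E + d\right)$ ($X{\left(d,E \right)} = 7 - d \left(d + E\right) = 7 - d \left(E + d\right)$)
$\frac{1}{X{\left(-71,-269 \right)} + v} = \frac{1}{\left(7 - \left(-71\right)^{2} - \left(-269\right) \left(-71\right)\right) + 46562} = \frac{1}{\left(7 - 5041 - 19099\right) + 46562} = \frac{1}{-24133 + 46562} = \frac{1}{22429}$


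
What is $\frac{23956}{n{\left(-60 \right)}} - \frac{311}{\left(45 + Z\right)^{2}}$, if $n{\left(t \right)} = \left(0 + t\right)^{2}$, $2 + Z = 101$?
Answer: $\frac{3441889}{518400} \approx 6.6395$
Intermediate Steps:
$Z = 99$ ($Z = -2 + 101 = 99$)
$n{\left(t \right)} = t^{2}$
$\frac{23956}{n{\left(-60 \right)}} - \frac{311}{\left(45 + Z\right)^{2}} = \frac{23956}{\left(-60\right)^{2}} - \frac{311}{\left(45 + 99\right)^{2}} = \frac{23956}{3600} - \frac{311}{144^{2}} = 23956 \cdot \frac{1}{3600} - \frac{311}{20736} = \frac{5989}{900} - \frac{311}{20736} = \frac{3441889}{518400}$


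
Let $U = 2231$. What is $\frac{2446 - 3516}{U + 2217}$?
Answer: $- \frac{535}{2224} \approx -0.24056$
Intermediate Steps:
$\frac{2446 - 3516}{U + 2217} = \frac{2446 - 3516}{2231 + 2217} = - \frac{1070}{4448} = \left(-1070\right) \frac{1}{4448} = - \frac{535}{2224}$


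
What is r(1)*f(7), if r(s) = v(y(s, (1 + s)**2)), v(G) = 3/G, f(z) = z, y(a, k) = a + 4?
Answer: 21/5 ≈ 4.2000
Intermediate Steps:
y(a, k) = 4 + a
r(s) = 3/(4 + s)
r(1)*f(7) = (3/(4 + 1))*7 = (3/5)*7 = 21/5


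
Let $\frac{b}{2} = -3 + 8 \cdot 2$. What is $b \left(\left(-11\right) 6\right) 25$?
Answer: $-42900$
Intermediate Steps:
$b = 26$ ($b = 2 \left(-3 + 8 \cdot 2\right) = 2 \left(-3 + 16\right) = 2 \cdot 13 = 26$)
$b \left(\left(-11\right) 6\right) 25 = 26 \left(\left(-11\right) 6\right) 25 = 26 \left(-66\right) 25 = \left(-1716\right) 25 = -42900$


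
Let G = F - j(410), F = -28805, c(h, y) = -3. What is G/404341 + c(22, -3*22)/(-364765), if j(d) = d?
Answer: -10655396452/147489444865 ≈ -0.072245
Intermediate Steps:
G = -29215 (G = -28805 - 1*410 = -28805 - 410 = -29215)
G/404341 + c(22, -3*22)/(-364765) = -29215/404341 - 3/(-364765) = -29215*1/404341 - 3*(-1/364765) = -29215/404341 + 3/364765 = -10655396452/147489444865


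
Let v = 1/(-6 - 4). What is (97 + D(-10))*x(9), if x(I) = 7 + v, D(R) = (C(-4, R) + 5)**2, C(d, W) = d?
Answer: 3381/5 ≈ 676.20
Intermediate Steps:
v = -1/10 (v = 1/(-10) = -1/10 ≈ -0.10000)
D(R) = 1 (D(R) = (-4 + 5)**2 = 1**2 = 1)
x(I) = 69/10 (x(I) = 7 - 1/10 = 69/10)
(97 + D(-10))*x(9) = (97 + 1)*(69/10) = 98*(69/10) = 3381/5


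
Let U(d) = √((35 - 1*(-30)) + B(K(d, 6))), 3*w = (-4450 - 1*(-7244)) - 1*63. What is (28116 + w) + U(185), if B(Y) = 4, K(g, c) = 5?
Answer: 87079/3 + √69 ≈ 29035.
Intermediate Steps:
w = 2731/3 (w = ((-4450 - 1*(-7244)) - 1*63)/3 = ((-4450 + 7244) - 63)/3 = (2794 - 63)/3 = (⅓)*2731 = 2731/3 ≈ 910.33)
U(d) = √69 (U(d) = √((35 - 1*(-30)) + 4) = √((35 + 30) + 4) = √(65 + 4) = √69)
(28116 + w) + U(185) = (28116 + 2731/3) + √69 = 87079/3 + √69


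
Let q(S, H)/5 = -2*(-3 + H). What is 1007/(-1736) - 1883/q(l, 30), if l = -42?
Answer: 1498499/234360 ≈ 6.3940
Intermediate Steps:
q(S, H) = 30 - 10*H (q(S, H) = 5*(-2*(-3 + H)) = 5*(6 - 2*H) = 30 - 10*H)
1007/(-1736) - 1883/q(l, 30) = 1007/(-1736) - 1883/(30 - 10*30) = 1007*(-1/1736) - 1883/(30 - 300) = -1007/1736 - 1883/(-270) = -1007/1736 - 1883*(-1/270) = -1007/1736 + 1883/270 = 1498499/234360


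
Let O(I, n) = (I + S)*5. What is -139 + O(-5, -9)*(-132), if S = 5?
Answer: -139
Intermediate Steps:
O(I, n) = 25 + 5*I (O(I, n) = (I + 5)*5 = (5 + I)*5 = 25 + 5*I)
-139 + O(-5, -9)*(-132) = -139 + (25 + 5*(-5))*(-132) = -139 + (25 - 25)*(-132) = -139 + 0*(-132) = -139 + 0 = -139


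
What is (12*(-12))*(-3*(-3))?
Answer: -1296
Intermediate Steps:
(12*(-12))*(-3*(-3)) = -144*9 = -1296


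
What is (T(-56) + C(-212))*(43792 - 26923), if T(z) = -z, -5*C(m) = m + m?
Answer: 11875776/5 ≈ 2.3752e+6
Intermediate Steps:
C(m) = -2*m/5 (C(m) = -(m + m)/5 = -2*m/5)
(T(-56) + C(-212))*(43792 - 26923) = (-1*(-56) - 2/5*(-212))*(43792 - 26923) = (56 + 424/5)*16869 = (704/5)*16869 = 11875776/5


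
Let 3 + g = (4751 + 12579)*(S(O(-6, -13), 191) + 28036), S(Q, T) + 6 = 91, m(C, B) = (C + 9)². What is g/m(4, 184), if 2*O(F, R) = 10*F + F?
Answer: 487336927/169 ≈ 2.8837e+6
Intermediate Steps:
m(C, B) = (9 + C)²
O(F, R) = 11*F/2 (O(F, R) = (10*F + F)/2 = (11*F)/2 = 11*F/2)
S(Q, T) = 85 (S(Q, T) = -6 + 91 = 85)
g = 487336927 (g = -3 + (4751 + 12579)*(85 + 28036) = -3 + 17330*28121 = -3 + 487336930 = 487336927)
g/m(4, 184) = 487336927/((9 + 4)²) = 487336927/(13²) = 487336927/169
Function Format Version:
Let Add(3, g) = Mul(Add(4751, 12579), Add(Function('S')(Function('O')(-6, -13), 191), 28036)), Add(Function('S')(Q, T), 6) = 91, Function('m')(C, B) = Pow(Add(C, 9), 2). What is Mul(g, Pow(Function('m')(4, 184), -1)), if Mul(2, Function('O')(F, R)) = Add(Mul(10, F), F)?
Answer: Rational(487336927, 169) ≈ 2.8837e+6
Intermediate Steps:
Function('m')(C, B) = Pow(Add(9, C), 2)
Function('O')(F, R) = Mul(Rational(11, 2), F) (Function('O')(F, R) = Mul(Rational(1, 2), Add(Mul(10, F), F)) = Mul(Rational(1, 2), Mul(11, F)) = Mul(Rational(11, 2), F))
Function('S')(Q, T) = 85 (Function('S')(Q, T) = Add(-6, 91) = 85)
g = 487336927 (g = Add(-3, Mul(Add(4751, 12579), Add(85, 28036))) = Add(-3, Mul(17330, 28121)) = Add(-3, 487336930) = 487336927)
Mul(g, Pow(Function('m')(4, 184), -1)) = Mul(487336927, Pow(Pow(Add(9, 4), 2), -1)) = Mul(487336927, Pow(Pow(13, 2), -1)) = Mul(487336927, Pow(169, -1)) = Mul(487336927, Rational(1, 169)) = Rational(487336927, 169)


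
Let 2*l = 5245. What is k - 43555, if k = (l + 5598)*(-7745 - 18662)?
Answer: -434244597/2 ≈ -2.1712e+8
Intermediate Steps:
l = 5245/2 (l = (1/2)*5245 = 5245/2 ≈ 2622.5)
k = -434157487/2 (k = (5245/2 + 5598)*(-7745 - 18662) = (16441/2)*(-26407) = -434157487/2 ≈ -2.1708e+8)
k - 43555 = -434157487/2 - 43555 = -434244597/2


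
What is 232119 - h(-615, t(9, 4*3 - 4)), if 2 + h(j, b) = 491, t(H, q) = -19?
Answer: 231630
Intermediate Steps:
h(j, b) = 489 (h(j, b) = -2 + 491 = 489)
232119 - h(-615, t(9, 4*3 - 4)) = 232119 - 1*489 = 232119 - 489 = 231630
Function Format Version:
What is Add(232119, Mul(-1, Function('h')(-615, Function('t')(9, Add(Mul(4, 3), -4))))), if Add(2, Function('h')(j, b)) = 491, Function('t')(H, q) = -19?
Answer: 231630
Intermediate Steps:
Function('h')(j, b) = 489 (Function('h')(j, b) = Add(-2, 491) = 489)
Add(232119, Mul(-1, Function('h')(-615, Function('t')(9, Add(Mul(4, 3), -4))))) = Add(232119, Mul(-1, 489)) = Add(232119, -489) = 231630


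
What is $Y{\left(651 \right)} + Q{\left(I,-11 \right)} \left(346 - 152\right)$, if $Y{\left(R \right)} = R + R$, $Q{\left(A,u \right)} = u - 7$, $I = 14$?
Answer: $-2190$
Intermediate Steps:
$Q{\left(A,u \right)} = -7 + u$
$Y{\left(R \right)} = 2 R$
$Y{\left(651 \right)} + Q{\left(I,-11 \right)} \left(346 - 152\right) = 2 \cdot 651 + \left(-7 - 11\right) \left(346 - 152\right) = 1302 - 3492 = -2190$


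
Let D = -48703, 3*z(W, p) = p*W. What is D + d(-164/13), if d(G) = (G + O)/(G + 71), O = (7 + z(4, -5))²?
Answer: -30244696/621 ≈ -48703.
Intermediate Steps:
z(W, p) = W*p/3 (z(W, p) = (p*W)/3 = (W*p)/3 = W*p/3)
O = ⅑ (O = (7 + (⅓)*4*(-5))² = (7 - 20/3)² = (⅓)² = ⅑ ≈ 0.11111)
d(G) = (⅑ + G)/(71 + G) (d(G) = (G + ⅑)/(G + 71) = (⅑ + G)/(71 + G))
D + d(-164/13) = -48703 + (⅑ - 164/13)/(71 - 164/13) = -48703 - 1463/117/(759/13) = -48703 + (13/759)*(-1463/117) = -48703 - 133/621 = -30244696/621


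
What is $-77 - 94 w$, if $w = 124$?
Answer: $-11733$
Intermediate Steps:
$-77 - 94 w = -77 - 11656 = -11733$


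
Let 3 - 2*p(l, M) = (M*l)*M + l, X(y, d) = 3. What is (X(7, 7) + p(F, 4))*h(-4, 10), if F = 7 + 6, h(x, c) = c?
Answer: -1060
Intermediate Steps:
F = 13
p(l, M) = 3/2 - l/2 - l*M**2/2 (p(l, M) = 3/2 - ((M*l)*M + l)/2 = 3/2 - (l*M**2 + l)/2 = 3/2 - (l + l*M**2)/2 = 3/2 + (-l/2 - l*M**2/2) = 3/2 - l/2 - l*M**2/2)
(X(7, 7) + p(F, 4))*h(-4, 10) = (3 + (3/2 - 1/2*13 - 1/2*13*4**2))*10 = (3 + (3/2 - 13/2 - 1/2*13*16))*10 = (3 + (3/2 - 13/2 - 104))*10 = (3 - 109)*10 = -106*10 = -1060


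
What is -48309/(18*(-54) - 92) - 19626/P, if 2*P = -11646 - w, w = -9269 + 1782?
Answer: 242681259/4425176 ≈ 54.841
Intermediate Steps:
w = -7487
P = -4159/2 (P = (-11646 - 1*(-7487))/2 = (-11646 + 7487)/2 = (½)*(-4159) = -4159/2 ≈ -2079.5)
-48309/(18*(-54) - 92) - 19626/P = -48309/(18*(-54) - 92) - 19626/(-4159/2) = -48309/(-972 - 92) - 19626*(-2/4159) = -48309/(-1064) + 39252/4159 = -48309*(-1/1064) + 39252/4159 = 48309/1064 + 39252/4159 = 242681259/4425176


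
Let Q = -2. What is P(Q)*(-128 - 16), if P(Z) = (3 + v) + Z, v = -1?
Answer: 0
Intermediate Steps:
P(Z) = 2 + Z (P(Z) = (3 - 1) + Z = 2 + Z)
P(Q)*(-128 - 16) = (2 - 2)*(-128 - 16) = 0*(-144) = 0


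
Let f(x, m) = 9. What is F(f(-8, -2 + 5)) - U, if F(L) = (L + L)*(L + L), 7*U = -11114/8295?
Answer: 18824174/58065 ≈ 324.19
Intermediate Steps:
U = -11114/58065 (U = (-11114/8295)/7 = (-11114*1/8295)/7 = (1/7)*(-11114/8295) = -11114/58065 ≈ -0.19141)
F(L) = 4*L**2 (F(L) = (2*L)*(2*L) = 4*L**2)
F(f(-8, -2 + 5)) - U = 4*9**2 - 1*(-11114/58065) = 4*81 + 11114/58065 = 324 + 11114/58065 = 18824174/58065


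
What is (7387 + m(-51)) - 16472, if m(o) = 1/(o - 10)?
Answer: -554186/61 ≈ -9085.0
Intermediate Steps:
m(o) = 1/(-10 + o)
(7387 + m(-51)) - 16472 = (7387 + 1/(-10 - 51)) - 16472 = (7387 + 1/(-61)) - 16472 = (7387 - 1/61) - 16472 = 450606/61 - 16472 = -554186/61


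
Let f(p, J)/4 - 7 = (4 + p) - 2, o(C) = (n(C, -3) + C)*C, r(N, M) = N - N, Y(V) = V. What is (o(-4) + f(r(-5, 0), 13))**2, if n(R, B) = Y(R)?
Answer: 4624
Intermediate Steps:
n(R, B) = R
r(N, M) = 0
o(C) = 2*C**2 (o(C) = (C + C)*C = (2*C)*C = 2*C**2)
f(p, J) = 36 + 4*p (f(p, J) = 28 + 4*((4 + p) - 2) = 28 + 4*(2 + p) = 28 + (8 + 4*p) = 36 + 4*p)
(o(-4) + f(r(-5, 0), 13))**2 = (2*(-4)**2 + (36 + 4*0))**2 = (2*16 + (36 + 0))**2 = (32 + 36)**2 = 68**2 = 4624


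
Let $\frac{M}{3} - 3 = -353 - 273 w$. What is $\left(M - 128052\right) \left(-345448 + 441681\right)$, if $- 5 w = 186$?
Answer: $- \frac{47459806008}{5} \approx -9.492 \cdot 10^{9}$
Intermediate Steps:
$w = - \frac{186}{5}$ ($w = \left(- \frac{1}{5}\right) 186 = - \frac{186}{5} \approx -37.2$)
$M = \frac{147084}{5}$ ($M = 9 + 3 \left(-353 - - \frac{50778}{5}\right) = 9 + 3 \left(-353 + \frac{50778}{5}\right) = 9 + 3 \cdot \frac{49013}{5} = 9 + \frac{147039}{5} = \frac{147084}{5} \approx 29417.0$)
$\left(M - 128052\right) \left(-345448 + 441681\right) = \left(\frac{147084}{5} - 128052\right) \left(-345448 + 441681\right) = \left(- \frac{493176}{5}\right) 96233 = - \frac{47459806008}{5}$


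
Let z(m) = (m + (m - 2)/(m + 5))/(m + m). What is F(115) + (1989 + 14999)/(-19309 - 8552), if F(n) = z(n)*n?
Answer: 42616997/742960 ≈ 57.361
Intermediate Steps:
z(m) = (m + (-2 + m)/(5 + m))/(2*m) (z(m) = (m + (-2 + m)/(5 + m))/((2*m)) = (m + (-2 + m)/(5 + m))*(1/(2*m)) = (m + (-2 + m)/(5 + m))/(2*m))
F(n) = (-2 + n² + 6*n)/(2*(5 + n)) (F(n) = ((-2 + n² + 6*n)/(2*n*(5 + n)))*n = (-2 + n² + 6*n)/(2*(5 + n)))
F(115) + (1989 + 14999)/(-19309 - 8552) = (-2 + 115² + 6*115)/(2*(5 + 115)) + (1989 + 14999)/(-19309 - 8552) = (½)*(-2 + 13225 + 690)/120 + 16988/(-27861) = (½)*(1/120)*13913 + 16988*(-1/27861) = 13913/240 - 16988/27861 = 42616997/742960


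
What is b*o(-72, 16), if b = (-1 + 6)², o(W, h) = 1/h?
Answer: 25/16 ≈ 1.5625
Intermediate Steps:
b = 25 (b = 5² = 25)
b*o(-72, 16) = 25/16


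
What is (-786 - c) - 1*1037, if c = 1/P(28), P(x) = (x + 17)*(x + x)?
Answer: -4593961/2520 ≈ -1823.0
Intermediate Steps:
P(x) = 2*x*(17 + x) (P(x) = (17 + x)*(2*x) = 2*x*(17 + x))
c = 1/2520 (c = 1/(2*28*(17 + 28)) = 1/(2*28*45) = 1/2520 ≈ 0.00039683)
(-786 - c) - 1*1037 = (-786 - 1*1/2520) - 1*1037 = (-786 - 1/2520) - 1037 = -1980721/2520 - 1037 = -4593961/2520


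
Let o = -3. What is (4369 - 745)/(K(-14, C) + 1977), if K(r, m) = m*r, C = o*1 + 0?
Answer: 1208/673 ≈ 1.7949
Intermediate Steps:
C = -3 (C = -3*1 + 0 = -3 + 0 = -3)
(4369 - 745)/(K(-14, C) + 1977) = (4369 - 745)/(-3*(-14) + 1977) = 3624/(42 + 1977) = 3624/2019 = 3624*(1/2019) = 1208/673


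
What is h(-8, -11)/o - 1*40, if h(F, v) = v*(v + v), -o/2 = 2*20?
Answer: -1721/40 ≈ -43.025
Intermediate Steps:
o = -80 (o = -4*20 = -2*40 = -80)
h(F, v) = 2*v² (h(F, v) = v*(2*v) = 2*v²)
h(-8, -11)/o - 1*40 = (2*(-11)²)/(-80) - 1*40 = (2*121)*(-1/80) - 40 = 242*(-1/80) - 40 = -121/40 - 40 = -1721/40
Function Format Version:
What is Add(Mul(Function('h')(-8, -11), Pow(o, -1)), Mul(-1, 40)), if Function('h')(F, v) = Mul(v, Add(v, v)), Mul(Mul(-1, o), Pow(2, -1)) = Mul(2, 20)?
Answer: Rational(-1721, 40) ≈ -43.025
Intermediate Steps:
o = -80 (o = Mul(-2, Mul(2, 20)) = Mul(-2, 40) = -80)
Function('h')(F, v) = Mul(2, Pow(v, 2)) (Function('h')(F, v) = Mul(v, Mul(2, v)) = Mul(2, Pow(v, 2)))
Add(Mul(Function('h')(-8, -11), Pow(o, -1)), Mul(-1, 40)) = Add(Mul(Mul(2, Pow(-11, 2)), Pow(-80, -1)), Mul(-1, 40)) = Add(Mul(Mul(2, 121), Rational(-1, 80)), -40) = Add(Mul(242, Rational(-1, 80)), -40) = Add(Rational(-121, 40), -40) = Rational(-1721, 40)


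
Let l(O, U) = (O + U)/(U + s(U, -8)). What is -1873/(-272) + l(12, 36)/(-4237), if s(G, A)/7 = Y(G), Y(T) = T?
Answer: 23807567/3457392 ≈ 6.8860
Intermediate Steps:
s(G, A) = 7*G
l(O, U) = (O + U)/(8*U) (l(O, U) = (O + U)/(U + 7*U) = (O + U)/((8*U)) = (O + U)*(1/(8*U)) = (O + U)/(8*U))
-1873/(-272) + l(12, 36)/(-4237) = -1873/(-272) + ((⅛)*(12 + 36)/36)/(-4237) = -1873*(-1/272) + ((⅛)*(1/36)*48)*(-1/4237) = 1873/272 + (⅙)*(-1/4237) = 1873/272 - 1/25422 = 23807567/3457392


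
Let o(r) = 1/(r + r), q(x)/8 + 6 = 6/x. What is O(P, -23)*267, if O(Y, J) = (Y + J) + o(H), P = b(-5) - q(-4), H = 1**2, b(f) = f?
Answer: 17355/2 ≈ 8677.5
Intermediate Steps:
H = 1
q(x) = -48 + 48/x (q(x) = -48 + 8*(6/x) = -48 + 48/x)
P = 55 (P = -5 - (-48 + 48/(-4)) = -5 - (-48 + 48*(-1/4)) = -5 - (-48 - 12) = -5 - 1*(-60) = -5 + 60 = 55)
o(r) = 1/(2*r)
O(Y, J) = 1/2 + J + Y (O(Y, J) = (Y + J) + (1/2)/1 = (J + Y) + (1/2)*1 = (J + Y) + 1/2 = 1/2 + J + Y)
O(P, -23)*267 = (1/2 - 23 + 55)*267 = (65/2)*267 = 17355/2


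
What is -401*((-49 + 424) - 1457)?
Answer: 433882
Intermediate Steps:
-401*((-49 + 424) - 1457) = -401*(375 - 1457) = -401*(-1082) = 433882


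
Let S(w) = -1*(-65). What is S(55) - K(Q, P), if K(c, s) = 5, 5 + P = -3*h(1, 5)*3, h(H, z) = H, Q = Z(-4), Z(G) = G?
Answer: 60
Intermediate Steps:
Q = -4
S(w) = 65
P = -14 (P = -5 - 3*1*3 = -5 - 3*3 = -5 - 9 = -14)
S(55) - K(Q, P) = 65 - 1*5 = 65 - 5 = 60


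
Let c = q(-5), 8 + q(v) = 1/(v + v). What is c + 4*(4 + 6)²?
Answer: 3919/10 ≈ 391.90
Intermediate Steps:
q(v) = -8 + 1/(2*v) (q(v) = -8 + 1/(v + v) = -8 + 1/(2*v))
c = -81/10 (c = -8 + (½)/(-5) = -8 + (½)*(-⅕) = -8 - ⅒ = -81/10 ≈ -8.1000)
c + 4*(4 + 6)² = -81/10 + 4*(4 + 6)² = -81/10 + 4*10² = -81/10 + 4*100 = -81/10 + 400 = 3919/10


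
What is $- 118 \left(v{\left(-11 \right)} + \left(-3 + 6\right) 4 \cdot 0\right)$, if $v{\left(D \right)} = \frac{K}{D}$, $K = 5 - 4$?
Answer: $\frac{118}{11} \approx 10.727$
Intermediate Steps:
$K = 1$ ($K = 5 - 4 = 1$)
$v{\left(D \right)} = \frac{1}{D}$ ($v{\left(D \right)} = 1 \frac{1}{D} = \frac{1}{D}$)
$- 118 \left(v{\left(-11 \right)} + \left(-3 + 6\right) 4 \cdot 0\right) = - 118 \left(\frac{1}{-11} + \left(-3 + 6\right) 4 \cdot 0\right) = - 118 \left(- \frac{1}{11} + 3 \cdot 4 \cdot 0\right) = - 118 \left(- \frac{1}{11} + 12 \cdot 0\right) = - 118 \left(- \frac{1}{11} + 0\right) = \left(-118\right) \left(- \frac{1}{11}\right) = \frac{118}{11}$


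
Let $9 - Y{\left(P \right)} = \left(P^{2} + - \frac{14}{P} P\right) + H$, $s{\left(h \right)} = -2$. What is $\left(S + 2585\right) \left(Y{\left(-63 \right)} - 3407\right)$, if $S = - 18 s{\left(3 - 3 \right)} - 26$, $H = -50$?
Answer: $-18951285$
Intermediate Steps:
$S = 10$ ($S = \left(-18\right) \left(-2\right) - 26 = 36 - 26 = 10$)
$Y{\left(P \right)} = 73 - P^{2}$ ($Y{\left(P \right)} = 9 - \left(\left(P^{2} + - \frac{14}{P} P\right) - 50\right) = 9 - \left(\left(P^{2} - 14\right) - 50\right) = 9 - \left(\left(-14 + P^{2}\right) - 50\right) = 9 - \left(-64 + P^{2}\right) = 73 - P^{2}$)
$\left(S + 2585\right) \left(Y{\left(-63 \right)} - 3407\right) = \left(10 + 2585\right) \left(\left(73 - \left(-63\right)^{2}\right) - 3407\right) = 2595 \left(\left(73 - 3969\right) - 3407\right) = 2595 \left(-3896 - 3407\right) = 2595 \left(-7303\right) = -18951285$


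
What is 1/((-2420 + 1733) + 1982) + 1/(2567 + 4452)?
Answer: 8314/9089605 ≈ 0.00091467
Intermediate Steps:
1/((-2420 + 1733) + 1982) + 1/(2567 + 4452) = 1/(-687 + 1982) + 1/7019 = 1/1295 + 1/7019 = 8314/9089605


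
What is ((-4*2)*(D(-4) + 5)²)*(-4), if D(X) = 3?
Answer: 2048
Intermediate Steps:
((-4*2)*(D(-4) + 5)²)*(-4) = ((-4*2)*(3 + 5)²)*(-4) = -8*8²*(-4) = -8*64*(-4) = -512*(-4) = 2048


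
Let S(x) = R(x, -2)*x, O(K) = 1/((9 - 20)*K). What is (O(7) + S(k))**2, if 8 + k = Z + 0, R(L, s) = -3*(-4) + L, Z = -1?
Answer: 4326400/5929 ≈ 729.70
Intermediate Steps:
R(L, s) = 12 + L
O(K) = -1/(11*K) (O(K) = 1/((-11)*K) = -1/(11*K))
k = -9 (k = -8 + (-1 + 0) = -8 - 1 = -9)
S(x) = x*(12 + x) (S(x) = (12 + x)*x = x*(12 + x))
(O(7) + S(k))**2 = (-1/11/7 - 9*(12 - 9))**2 = (-1/11*1/7 - 9*3)**2 = (-1/77 - 27)**2 = (-2080/77)**2 = 4326400/5929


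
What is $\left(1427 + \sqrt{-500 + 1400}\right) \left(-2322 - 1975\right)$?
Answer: $-6260729$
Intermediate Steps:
$\left(1427 + \sqrt{-500 + 1400}\right) \left(-2322 - 1975\right) = \left(1427 + \sqrt{900}\right) \left(-4297\right) = \left(1427 + 30\right) \left(-4297\right) = 1457 \left(-4297\right) = -6260729$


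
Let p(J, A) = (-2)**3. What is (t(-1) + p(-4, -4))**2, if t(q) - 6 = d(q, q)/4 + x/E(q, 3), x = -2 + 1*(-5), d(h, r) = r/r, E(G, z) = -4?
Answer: 0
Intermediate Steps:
d(h, r) = 1
x = -7 (x = -2 - 5 = -7)
t(q) = 8 (t(q) = 6 + (1/4 - 7/(-4)) = 6 + (1*(1/4) - 7*(-1/4)) = 6 + (1/4 + 7/4) = 6 + 2 = 8)
p(J, A) = -8
(t(-1) + p(-4, -4))**2 = (8 - 8)**2 = 0**2 = 0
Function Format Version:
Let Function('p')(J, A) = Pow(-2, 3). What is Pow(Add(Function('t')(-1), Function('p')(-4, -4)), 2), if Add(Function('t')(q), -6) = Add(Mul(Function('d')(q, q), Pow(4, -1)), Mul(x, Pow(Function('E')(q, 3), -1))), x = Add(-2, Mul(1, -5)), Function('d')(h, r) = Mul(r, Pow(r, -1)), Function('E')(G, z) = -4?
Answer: 0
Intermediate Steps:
Function('d')(h, r) = 1
x = -7 (x = Add(-2, -5) = -7)
Function('t')(q) = 8 (Function('t')(q) = Add(6, Add(Mul(1, Pow(4, -1)), Mul(-7, Pow(-4, -1)))) = Add(6, Add(Mul(1, Rational(1, 4)), Mul(-7, Rational(-1, 4)))) = Add(6, Add(Rational(1, 4), Rational(7, 4))) = Add(6, 2) = 8)
Function('p')(J, A) = -8
Pow(Add(Function('t')(-1), Function('p')(-4, -4)), 2) = Pow(Add(8, -8), 2) = Pow(0, 2) = 0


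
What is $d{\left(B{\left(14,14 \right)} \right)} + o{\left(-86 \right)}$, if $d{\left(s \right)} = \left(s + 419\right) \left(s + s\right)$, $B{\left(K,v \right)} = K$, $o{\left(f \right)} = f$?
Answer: $12038$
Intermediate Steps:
$d{\left(s \right)} = 2 s \left(419 + s\right)$ ($d{\left(s \right)} = \left(419 + s\right) 2 s = 2 s \left(419 + s\right)$)
$d{\left(B{\left(14,14 \right)} \right)} + o{\left(-86 \right)} = 2 \cdot 14 \left(419 + 14\right) - 86 = 2 \cdot 14 \cdot 433 - 86 = 12124 - 86 = 12038$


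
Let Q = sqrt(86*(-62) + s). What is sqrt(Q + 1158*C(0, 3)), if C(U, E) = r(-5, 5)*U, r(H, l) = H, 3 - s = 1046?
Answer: (-6375)**(1/4) ≈ 6.3184 + 6.3184*I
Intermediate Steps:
s = -1043 (s = 3 - 1*1046 = 3 - 1046 = -1043)
Q = 5*I*sqrt(255) (Q = sqrt(86*(-62) - 1043) = sqrt(-5332 - 1043) = sqrt(-6375) = 5*I*sqrt(255) ≈ 79.844*I)
C(U, E) = -5*U
sqrt(Q + 1158*C(0, 3)) = sqrt(5*I*sqrt(255) + 1158*(-5*0)) = sqrt(5*I*sqrt(255) + 1158*0) = sqrt(5*I*sqrt(255) + 0) = sqrt(5*I*sqrt(255)) = 5**(3/4)*51**(1/4)*sqrt(I)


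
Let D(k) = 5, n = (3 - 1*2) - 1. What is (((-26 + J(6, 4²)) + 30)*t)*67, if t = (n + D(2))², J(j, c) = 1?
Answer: 8375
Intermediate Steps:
n = 0 (n = (3 - 2) - 1 = 1 - 1 = 0)
t = 25 (t = (0 + 5)² = 5² = 25)
(((-26 + J(6, 4²)) + 30)*t)*67 = (((-26 + 1) + 30)*25)*67 = ((-25 + 30)*25)*67 = (5*25)*67 = 125*67 = 8375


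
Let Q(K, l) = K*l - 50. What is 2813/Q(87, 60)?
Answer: 2813/5170 ≈ 0.54410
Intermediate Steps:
Q(K, l) = -50 + K*l
2813/Q(87, 60) = 2813/(-50 + 87*60) = 2813/(-50 + 5220) = 2813/5170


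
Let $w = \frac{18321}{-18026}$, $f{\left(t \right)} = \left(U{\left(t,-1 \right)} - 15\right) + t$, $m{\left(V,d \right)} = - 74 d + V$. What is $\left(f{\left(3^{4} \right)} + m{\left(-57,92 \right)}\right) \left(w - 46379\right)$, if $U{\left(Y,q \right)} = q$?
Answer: $\frac{2842556995000}{9013} \approx 3.1538 \cdot 10^{8}$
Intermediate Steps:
$m{\left(V,d \right)} = V - 74 d$
$f{\left(t \right)} = -16 + t$ ($f{\left(t \right)} = \left(-1 - 15\right) + t = -16 + t$)
$w = - \frac{18321}{18026}$ ($w = 18321 \left(- \frac{1}{18026}\right) = - \frac{18321}{18026} \approx -1.0164$)
$\left(f{\left(3^{4} \right)} + m{\left(-57,92 \right)}\right) \left(w - 46379\right) = \left(\left(-16 + 3^{4}\right) - 6865\right) \left(- \frac{18321}{18026} - 46379\right) = \left(\left(-16 + 81\right) - 6865\right) \left(- \frac{836046175}{18026}\right) = \left(65 - 6865\right) \left(- \frac{836046175}{18026}\right) = \left(-6800\right) \left(- \frac{836046175}{18026}\right) = \frac{2842556995000}{9013}$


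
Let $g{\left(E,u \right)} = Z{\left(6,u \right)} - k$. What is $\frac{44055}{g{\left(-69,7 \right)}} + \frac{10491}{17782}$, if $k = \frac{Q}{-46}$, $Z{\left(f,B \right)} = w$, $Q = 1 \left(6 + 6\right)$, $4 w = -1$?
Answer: $\frac{72071523411}{17782} \approx 4.0531 \cdot 10^{6}$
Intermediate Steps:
$w = - \frac{1}{4}$ ($w = \frac{1}{4} \left(-1\right) = - \frac{1}{4} \approx -0.25$)
$Q = 12$ ($Q = 1 \cdot 12 = 12$)
$Z{\left(f,B \right)} = - \frac{1}{4}$
$k = - \frac{6}{23}$ ($k = \frac{12}{-46} = 12 \left(- \frac{1}{46}\right) = - \frac{6}{23} \approx -0.26087$)
$g{\left(E,u \right)} = \frac{1}{92}$ ($g{\left(E,u \right)} = - \frac{1}{4} - - \frac{6}{23} = - \frac{1}{4} + \frac{6}{23} = \frac{1}{92}$)
$\frac{44055}{g{\left(-69,7 \right)}} + \frac{10491}{17782} = 44055 \frac{1}{\frac{1}{92}} + \frac{10491}{17782} = 44055 \cdot 92 + 10491 \cdot \frac{1}{17782} = 4053060 + \frac{10491}{17782} = \frac{72071523411}{17782}$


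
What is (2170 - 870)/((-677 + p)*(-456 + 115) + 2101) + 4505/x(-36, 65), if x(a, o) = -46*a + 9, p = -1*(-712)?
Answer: 1404589/545787 ≈ 2.5735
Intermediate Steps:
p = 712
x(a, o) = 9 - 46*a
(2170 - 870)/((-677 + p)*(-456 + 115) + 2101) + 4505/x(-36, 65) = (2170 - 870)/((-677 + 712)*(-456 + 115) + 2101) + 4505/(9 - 46*(-36)) = 1300/(35*(-341) + 2101) + 4505/(9 + 1656) = 1300/(-11935 + 2101) + 4505/1665 = 1300/(-9834) + 4505*(1/1665) = 1300*(-1/9834) + 901/333 = -650/4917 + 901/333 = 1404589/545787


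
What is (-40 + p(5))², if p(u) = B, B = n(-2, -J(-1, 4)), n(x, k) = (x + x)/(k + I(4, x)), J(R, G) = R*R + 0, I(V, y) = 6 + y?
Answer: 15376/9 ≈ 1708.4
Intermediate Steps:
J(R, G) = R² (J(R, G) = R² + 0 = R²)
n(x, k) = 2*x/(6 + k + x) (n(x, k) = (x + x)/(k + (6 + x)) = (2*x)/(6 + k + x) = 2*x/(6 + k + x))
B = -4/3 (B = 2*(-2)/(6 - 1*(-1)² - 2) = 2*(-2)/(6 - 1*1 - 2) = 2*(-2)/(6 - 1 - 2) = 2*(-2)/3 = 2*(-2)*(⅓) = -4/3 ≈ -1.3333)
p(u) = -4/3
(-40 + p(5))² = (-40 - 4/3)² = (-124/3)² = 15376/9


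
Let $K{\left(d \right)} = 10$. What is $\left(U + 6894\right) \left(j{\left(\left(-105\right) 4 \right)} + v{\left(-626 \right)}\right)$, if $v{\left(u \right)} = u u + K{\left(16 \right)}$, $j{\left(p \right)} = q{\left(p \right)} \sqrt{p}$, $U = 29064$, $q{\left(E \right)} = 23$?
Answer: $14091436788 + 1654068 i \sqrt{105} \approx 1.4091 \cdot 10^{10} + 1.6949 \cdot 10^{7} i$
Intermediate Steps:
$j{\left(p \right)} = 23 \sqrt{p}$
$v{\left(u \right)} = 10 + u^{2}$ ($v{\left(u \right)} = u u + 10 = u^{2} + 10 = 10 + u^{2}$)
$\left(U + 6894\right) \left(j{\left(\left(-105\right) 4 \right)} + v{\left(-626 \right)}\right) = \left(29064 + 6894\right) \left(23 \sqrt{\left(-105\right) 4} + \left(10 + \left(-626\right)^{2}\right)\right) = 35958 \left(23 \sqrt{-420} + \left(10 + 391876\right)\right) = 35958 \left(23 \cdot 2 i \sqrt{105} + 391886\right) = 35958 \left(46 i \sqrt{105} + 391886\right) = 35958 \left(391886 + 46 i \sqrt{105}\right) = 14091436788 + 1654068 i \sqrt{105}$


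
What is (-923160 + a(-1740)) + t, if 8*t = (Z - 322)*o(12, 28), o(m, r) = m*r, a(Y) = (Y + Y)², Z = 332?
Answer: 11187660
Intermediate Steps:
a(Y) = 4*Y² (a(Y) = (2*Y)² = 4*Y²)
t = 420 (t = ((332 - 322)*(12*28))/8 = (10*336)/8 = (⅛)*3360 = 420)
(-923160 + a(-1740)) + t = (-923160 + 4*(-1740)²) + 420 = (-923160 + 4*3027600) + 420 = (-923160 + 12110400) + 420 = 11187240 + 420 = 11187660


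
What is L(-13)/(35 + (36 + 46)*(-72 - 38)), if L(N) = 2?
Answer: -2/8985 ≈ -0.00022259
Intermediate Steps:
L(-13)/(35 + (36 + 46)*(-72 - 38)) = 2/(35 + (36 + 46)*(-72 - 38)) = 2/(35 + 82*(-110)) = 2/(35 - 9020) = 2/(-8985) = -1/8985*2 = -2/8985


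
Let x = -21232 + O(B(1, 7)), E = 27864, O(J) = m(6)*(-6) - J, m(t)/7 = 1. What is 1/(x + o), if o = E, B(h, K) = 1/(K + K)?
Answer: 14/92259 ≈ 0.00015175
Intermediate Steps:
m(t) = 7 (m(t) = 7*1 = 7)
B(h, K) = 1/(2*K)
O(J) = -42 - J (O(J) = 7*(-6) - J = -42 - J)
o = 27864
x = -297837/14 (x = -21232 + (-42 - 1/(2*7)) = -21232 + (-42 - 1*1/14) = -21232 + (-42 - 1/14) = -21232 - 589/14 = -297837/14 ≈ -21274.)
1/(x + o) = 1/(-297837/14 + 27864) = 1/(92259/14) = 14/92259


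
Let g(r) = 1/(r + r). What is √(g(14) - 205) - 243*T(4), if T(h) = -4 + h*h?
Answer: -2916 + I*√40173/14 ≈ -2916.0 + 14.317*I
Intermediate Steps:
T(h) = -4 + h²
g(r) = 1/(2*r)
√(g(14) - 205) - 243*T(4) = √((½)/14 - 205) - 243*(-4 + 4²) = √((½)*(1/14) - 205) - 243*(-4 + 16) = √(1/28 - 205) - 243*12 = √(-5739/28) - 2916 = I*√40173/14 - 2916 = -2916 + I*√40173/14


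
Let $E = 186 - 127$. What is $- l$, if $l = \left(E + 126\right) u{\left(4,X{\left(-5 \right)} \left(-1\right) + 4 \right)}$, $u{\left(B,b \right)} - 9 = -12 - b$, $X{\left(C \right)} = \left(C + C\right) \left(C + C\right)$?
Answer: $-17205$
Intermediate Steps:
$E = 59$
$X{\left(C \right)} = 4 C^{2}$ ($X{\left(C \right)} = 2 C 2 C = 4 C^{2}$)
$u{\left(B,b \right)} = -3 - b$ ($u{\left(B,b \right)} = 9 - \left(12 + b\right) = -3 - b$)
$l = 17205$ ($l = \left(59 + 126\right) \left(-3 - \left(4 \left(-5\right)^{2} \left(-1\right) + 4\right)\right) = 185 \left(-3 - \left(4 \cdot 25 \left(-1\right) + 4\right)\right) = 185 \left(-3 - \left(100 \left(-1\right) + 4\right)\right) = 185 \left(-3 - \left(-100 + 4\right)\right) = 185 \left(-3 - -96\right) = 185 \left(-3 + 96\right) = 185 \cdot 93 = 17205$)
$- l = \left(-1\right) 17205 = -17205$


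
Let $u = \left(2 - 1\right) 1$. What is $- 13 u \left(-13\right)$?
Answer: $169$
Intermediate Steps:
$u = 1$ ($u = 1 \cdot 1 = 1$)
$- 13 u \left(-13\right) = \left(-13\right) 1 \left(-13\right) = \left(-13\right) \left(-13\right) = 169$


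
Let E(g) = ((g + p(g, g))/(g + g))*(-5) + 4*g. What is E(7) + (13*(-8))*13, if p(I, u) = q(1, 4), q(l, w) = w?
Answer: -18591/14 ≈ -1327.9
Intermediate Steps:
p(I, u) = 4
E(g) = 4*g - 5*(4 + g)/(2*g) (E(g) = ((g + 4)/(g + g))*(-5) + 4*g = ((4 + g)/((2*g)))*(-5) + 4*g = ((4 + g)*(1/(2*g)))*(-5) + 4*g = ((4 + g)/(2*g))*(-5) + 4*g = -5*(4 + g)/(2*g) + 4*g = 4*g - 5*(4 + g)/(2*g))
E(7) + (13*(-8))*13 = (-5/2 - 10/7 + 4*7) + (13*(-8))*13 = (-5/2 - 10*⅐ + 28) - 104*13 = (-5/2 - 10/7 + 28) - 1352 = 337/14 - 1352 = -18591/14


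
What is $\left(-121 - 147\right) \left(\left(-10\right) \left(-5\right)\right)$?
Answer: $-13400$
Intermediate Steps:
$\left(-121 - 147\right) \left(\left(-10\right) \left(-5\right)\right) = \left(-268\right) 50 = -13400$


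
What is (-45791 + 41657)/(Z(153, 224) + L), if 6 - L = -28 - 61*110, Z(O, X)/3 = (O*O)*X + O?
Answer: -1378/5246017 ≈ -0.00026268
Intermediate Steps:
Z(O, X) = 3*O + 3*X*O**2 (Z(O, X) = 3*((O*O)*X + O) = 3*(O**2*X + O) = 3*(X*O**2 + O) = 3*(O + X*O**2) = 3*O + 3*X*O**2)
L = 6744 (L = 6 - (-28 - 61*110) = 6 - (-28 - 6710) = 6 - 1*(-6738) = 6 + 6738 = 6744)
(-45791 + 41657)/(Z(153, 224) + L) = (-45791 + 41657)/(3*153*(1 + 153*224) + 6744) = -4134/(3*153*(1 + 34272) + 6744) = -4134/(3*153*34273 + 6744) = -4134/(15731307 + 6744) = -4134/15738051 = -4134*1/15738051 = -1378/5246017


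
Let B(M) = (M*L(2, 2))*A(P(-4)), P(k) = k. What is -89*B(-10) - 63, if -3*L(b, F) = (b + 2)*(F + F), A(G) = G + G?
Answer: 113731/3 ≈ 37910.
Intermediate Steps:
A(G) = 2*G
L(b, F) = -2*F*(2 + b)/3 (L(b, F) = -(b + 2)*(F + F)/3 = -(2 + b)*2*F/3 = -2*F*(2 + b)/3)
B(M) = 128*M/3 (B(M) = (M*(-⅔*2*(2 + 2)))*(2*(-4)) = (M*(-⅔*2*4))*(-8) = (M*(-16/3))*(-8) = -16*M/3*(-8) = 128*M/3)
-89*B(-10) - 63 = -11392*(-10)/3 - 63 = -89*(-1280/3) - 63 = 113920/3 - 63 = 113731/3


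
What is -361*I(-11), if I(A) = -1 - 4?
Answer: 1805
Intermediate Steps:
I(A) = -5
-361*I(-11) = -361*(-5) = 1805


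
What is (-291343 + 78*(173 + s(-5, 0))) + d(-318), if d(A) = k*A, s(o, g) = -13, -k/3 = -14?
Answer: -292219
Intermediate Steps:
k = 42 (k = -3*(-14) = 42)
d(A) = 42*A
(-291343 + 78*(173 + s(-5, 0))) + d(-318) = (-291343 + 78*(173 - 13)) + 42*(-318) = (-291343 + 78*160) - 13356 = (-291343 + 12480) - 13356 = -278863 - 13356 = -292219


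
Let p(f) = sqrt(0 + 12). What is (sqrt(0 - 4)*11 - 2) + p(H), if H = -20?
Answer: -2 + 2*sqrt(3) + 22*I ≈ 1.4641 + 22.0*I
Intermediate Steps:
p(f) = 2*sqrt(3) (p(f) = sqrt(12) = 2*sqrt(3))
(sqrt(0 - 4)*11 - 2) + p(H) = (sqrt(0 - 4)*11 - 2) + 2*sqrt(3) = (sqrt(-4)*11 - 2) + 2*sqrt(3) = ((2*I)*11 - 2) + 2*sqrt(3) = (22*I - 2) + 2*sqrt(3) = (-2 + 22*I) + 2*sqrt(3) = -2 + 2*sqrt(3) + 22*I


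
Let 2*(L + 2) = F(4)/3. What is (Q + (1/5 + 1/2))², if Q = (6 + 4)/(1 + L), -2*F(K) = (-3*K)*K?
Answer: 14641/900 ≈ 16.268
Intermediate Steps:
F(K) = 3*K²/2 (F(K) = -(-3*K)*K/2 = -(-3)*K²/2 = 3*K²/2)
L = 2 (L = -2 + (((3/2)*4²)/3)/2 = -2 + (((3/2)*16)*(⅓))/2 = -2 + (24*(⅓))/2 = -2 + (½)*8 = -2 + 4 = 2)
Q = 10/3 (Q = (6 + 4)/(1 + 2) = 10/3 ≈ 3.3333)
(Q + (1/5 + 1/2))² = (10/3 + (1/5 + 1/2))² = (10/3 + (1*(⅕) + 1*(½)))² = (10/3 + (⅕ + ½))² = (10/3 + 7/10)² = (121/30)² = 14641/900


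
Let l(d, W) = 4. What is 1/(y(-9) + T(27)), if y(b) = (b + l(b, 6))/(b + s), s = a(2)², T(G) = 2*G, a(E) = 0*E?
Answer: 9/491 ≈ 0.018330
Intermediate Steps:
a(E) = 0
s = 0 (s = 0² = 0)
y(b) = (4 + b)/b (y(b) = (b + 4)/(b + 0) = (4 + b)/b)
1/(y(-9) + T(27)) = 1/((4 - 9)/(-9) + 2*27) = 1/(-⅑*(-5) + 54) = 1/(5/9 + 54) = 1/(491/9) = 9/491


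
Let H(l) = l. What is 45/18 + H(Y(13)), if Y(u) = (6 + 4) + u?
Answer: 51/2 ≈ 25.500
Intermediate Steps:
Y(u) = 10 + u
45/18 + H(Y(13)) = 45/18 + (10 + 13) = 45*(1/18) + 23 = 5/2 + 23 = 51/2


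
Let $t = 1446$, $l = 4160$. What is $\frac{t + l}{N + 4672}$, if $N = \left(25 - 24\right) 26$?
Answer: $\frac{2803}{2349} \approx 1.1933$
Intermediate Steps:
$N = 26$ ($N = 1 \cdot 26 = 26$)
$\frac{t + l}{N + 4672} = \frac{1446 + 4160}{26 + 4672} = \frac{5606}{4698} = 5606 \cdot \frac{1}{4698} = \frac{2803}{2349}$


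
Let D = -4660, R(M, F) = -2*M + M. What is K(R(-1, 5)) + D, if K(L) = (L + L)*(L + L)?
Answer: -4656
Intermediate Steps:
R(M, F) = -M
K(L) = 4*L**2 (K(L) = (2*L)*(2*L) = 4*L**2)
K(R(-1, 5)) + D = 4*(-1*(-1))**2 - 4660 = 4*1**2 - 4660 = 4*1 - 4660 = 4 - 4660 = -4656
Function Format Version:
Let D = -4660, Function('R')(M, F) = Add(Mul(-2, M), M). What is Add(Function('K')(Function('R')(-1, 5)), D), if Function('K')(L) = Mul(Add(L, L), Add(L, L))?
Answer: -4656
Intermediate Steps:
Function('R')(M, F) = Mul(-1, M)
Function('K')(L) = Mul(4, Pow(L, 2)) (Function('K')(L) = Mul(Mul(2, L), Mul(2, L)) = Mul(4, Pow(L, 2)))
Add(Function('K')(Function('R')(-1, 5)), D) = Add(Mul(4, Pow(Mul(-1, -1), 2)), -4660) = Add(Mul(4, Pow(1, 2)), -4660) = Add(Mul(4, 1), -4660) = Add(4, -4660) = -4656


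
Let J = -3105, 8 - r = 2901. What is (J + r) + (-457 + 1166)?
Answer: -5289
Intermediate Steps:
r = -2893 (r = 8 - 1*2901 = 8 - 2901 = -2893)
(J + r) + (-457 + 1166) = (-3105 - 2893) + (-457 + 1166) = -5998 + 709 = -5289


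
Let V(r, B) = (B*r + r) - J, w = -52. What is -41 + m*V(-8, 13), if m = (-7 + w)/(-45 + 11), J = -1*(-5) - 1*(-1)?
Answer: -4178/17 ≈ -245.76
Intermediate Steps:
J = 6 (J = 5 + 1 = 6)
V(r, B) = -6 + r + B*r (V(r, B) = (B*r + r) - 1*6 = (r + B*r) - 6 = -6 + r + B*r)
m = 59/34 (m = (-7 - 52)/(-45 + 11) = -59/(-34) = -59*(-1/34) = 59/34 ≈ 1.7353)
-41 + m*V(-8, 13) = -41 + 59*(-6 - 8 + 13*(-8))/34 = -41 + 59*(-6 - 8 - 104)/34 = -41 + (59/34)*(-118) = -41 - 3481/17 = -4178/17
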